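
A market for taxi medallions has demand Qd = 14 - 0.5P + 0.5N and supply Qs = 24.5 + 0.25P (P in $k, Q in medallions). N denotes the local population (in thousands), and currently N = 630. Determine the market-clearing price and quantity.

With N = 630, demand is Qd = 329 - 0.5P.
Equating demand and supply, 329 - 0.5P = 24.5 + 0.25P gives 0.75P = 304.5, so P* = 406.
From the demand curve, Q* = 329 - 0.5(406) = 126.

P* = 406, Q* = 126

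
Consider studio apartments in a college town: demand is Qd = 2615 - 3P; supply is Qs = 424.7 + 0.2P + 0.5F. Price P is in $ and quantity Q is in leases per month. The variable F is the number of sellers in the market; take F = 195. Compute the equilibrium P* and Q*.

With F = 195, supply is Qs = 522.2 + 0.2P.
Equating demand and supply, 2615 - 3P = 522.2 + 0.2P gives 3.2P = 2092.8, so P* = 654.
From the demand curve, Q* = 2615 - 3(654) = 653.

P* = 654, Q* = 653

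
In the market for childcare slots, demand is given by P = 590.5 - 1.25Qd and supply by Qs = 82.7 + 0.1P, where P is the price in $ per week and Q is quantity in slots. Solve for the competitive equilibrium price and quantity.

Inverting to quantity form: Qd = 472.4 - 0.8P.
The market clears where 472.4 - 0.8P = 82.7 + 0.1P. Rearranging, 0.9P = 389.7, hence P* = 433.
Substitute back: Q* = 472.4 - 0.8(433) = 126.

P* = 433, Q* = 126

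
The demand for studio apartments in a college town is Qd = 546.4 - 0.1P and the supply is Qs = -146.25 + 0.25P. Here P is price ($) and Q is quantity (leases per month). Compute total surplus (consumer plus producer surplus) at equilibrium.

Total surplus = 850165.75

Set Qd = Qs: 546.4 - 0.1P = -146.25 + 0.25P, so 692.65 = 0.35P and P* = 1979.
Substitute back: Q* = 546.4 - 0.1(1979) = 348.5.
Demand choke price = 5464; supply choke price = 585. CS = ½(5464 - 1979)(348.5) = 607261.25; PS = ½(1979 - 585)(348.5) = 242904.5. Total surplus = 850165.75.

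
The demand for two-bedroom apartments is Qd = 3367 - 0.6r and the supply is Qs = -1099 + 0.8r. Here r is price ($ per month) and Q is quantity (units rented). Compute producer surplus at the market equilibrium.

Producer surplus = 1319505.625

The market clears where 3367 - 0.6r = -1099 + 0.8r. Rearranging, 1.4r = 4466, hence r* = 3190.
From the demand curve, Q* = 3367 - 0.6(3190) = 1453.
Supply choke price (Qs = 0): r = 1373.75. Producer surplus = ½ × (3190 - 1373.75) × 1453 = 1319505.625.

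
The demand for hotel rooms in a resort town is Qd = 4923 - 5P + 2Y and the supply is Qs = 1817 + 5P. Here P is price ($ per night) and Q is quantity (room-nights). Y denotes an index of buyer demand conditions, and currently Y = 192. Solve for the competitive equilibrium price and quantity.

With Y = 192, demand is Qd = 5307 - 5P.
At equilibrium Qd = Qs, so 5307 - 5P = 1817 + 5P; collecting terms, 3490 = 10P and P* = 349.
Then Q* = 5307 - 5(349) = 3562.

P* = 349, Q* = 3562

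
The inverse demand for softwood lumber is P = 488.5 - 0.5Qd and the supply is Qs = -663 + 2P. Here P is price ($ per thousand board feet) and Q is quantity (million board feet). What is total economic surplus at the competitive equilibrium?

Total surplus = 12324.5

Solving each curve for Q: Qd = 977 - 2P.
Set Qd = Qs: 977 - 2P = -663 + 2P, so 1640 = 4P and P* = 410.
Then Q* = 977 - 2(410) = 157.
Demand choke price = 488.5; supply choke price = 331.5. CS = ½(488.5 - 410)(157) = 6162.25; PS = ½(410 - 331.5)(157) = 6162.25. Total surplus = 12324.5.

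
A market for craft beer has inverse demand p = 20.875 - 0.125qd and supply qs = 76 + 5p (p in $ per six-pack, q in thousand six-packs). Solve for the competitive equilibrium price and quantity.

In direct form, qd = 167 - 8p.
Set qd = qs: 167 - 8p = 76 + 5p, so 91 = 13p and p* = 7.
From the demand curve, q* = 167 - 8(7) = 111.

p* = 7, q* = 111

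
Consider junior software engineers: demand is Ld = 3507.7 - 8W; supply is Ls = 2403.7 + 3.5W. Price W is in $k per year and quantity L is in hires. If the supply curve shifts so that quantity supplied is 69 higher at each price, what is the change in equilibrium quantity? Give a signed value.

The market clears where 3507.7 - 8W = 2403.7 + 3.5W. Rearranging, 11.5W = 1104, hence W* = 96.
From the demand curve, L* = 3507.7 - 8(96) = 2739.7.
After the shift, supply is Ls = 2472.7 + 3.5W.
New equilibrium: 1035 = 11.5W, so W = 90 and L = 2787.7.
ΔL = 2787.7 - 2739.7 = 48.

ΔL = 48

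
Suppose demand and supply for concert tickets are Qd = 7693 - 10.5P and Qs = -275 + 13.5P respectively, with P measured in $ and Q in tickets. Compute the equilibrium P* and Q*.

At equilibrium Qd = Qs, so 7693 - 10.5P = -275 + 13.5P; collecting terms, 7968 = 24P and P* = 332.
Then Q* = 7693 - 10.5(332) = 4207.

P* = 332, Q* = 4207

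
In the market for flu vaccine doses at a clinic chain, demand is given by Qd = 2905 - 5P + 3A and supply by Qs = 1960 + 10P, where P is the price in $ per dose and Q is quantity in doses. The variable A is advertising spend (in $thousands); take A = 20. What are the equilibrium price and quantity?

P* = 67, Q* = 2630

With A = 20, demand is Qd = 2965 - 5P.
Set Qd = Qs: 2965 - 5P = 1960 + 10P, so 1005 = 15P and P* = 67.
Then Q* = 2965 - 5(67) = 2630.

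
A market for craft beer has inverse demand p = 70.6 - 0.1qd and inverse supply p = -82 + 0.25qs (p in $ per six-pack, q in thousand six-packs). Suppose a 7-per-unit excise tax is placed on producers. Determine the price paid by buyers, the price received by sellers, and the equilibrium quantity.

p_b = 29, p_s = 22, q = 416

Inverting to quantity form: qd = 706 - 10p and qs = 328 + 4p.
With a tax of 7 on producers, they supply based on the net price p_s = p_b - 7, so qs = 300 + 4p_b.
Equate demand and the shifted supply: 706 - 10p_b = 300 + 4p_b, giving 14p_b = 406, so p_b = 29.
Then p_s = 29 - 7 = 22 and q = 706 - 10(29) = 416.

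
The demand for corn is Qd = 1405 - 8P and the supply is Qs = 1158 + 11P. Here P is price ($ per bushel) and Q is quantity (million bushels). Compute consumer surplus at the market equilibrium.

Equating demand and supply, 1405 - 8P = 1158 + 11P gives 19P = 247, so P* = 13.
From the demand curve, Q* = 1405 - 8(13) = 1301.
Demand choke price (Qd = 0): P = 1405/8 = 175.625. Consumer surplus = ½ × (175.625 - 13) × 1301 = 105787.5625.

Consumer surplus = 105787.5625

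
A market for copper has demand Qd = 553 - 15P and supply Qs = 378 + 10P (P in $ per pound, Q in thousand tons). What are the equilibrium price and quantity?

Set Qd = Qs: 553 - 15P = 378 + 10P, so 175 = 25P and P* = 7.
Then Q* = 553 - 15(7) = 448.

P* = 7, Q* = 448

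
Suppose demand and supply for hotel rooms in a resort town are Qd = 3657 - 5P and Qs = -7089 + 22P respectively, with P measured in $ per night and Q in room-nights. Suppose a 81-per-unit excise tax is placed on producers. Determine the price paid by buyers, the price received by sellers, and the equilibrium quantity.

P_b = 464, P_s = 383, Q = 1337

The tax drives a wedge P_b - P_s = 81. Substituting P_s = P_b - 81 into supply: Qs = -8871 + 22P_b.
Market clearing requires 3657 - 5P_b = -8871 + 22P_b; hence 12528 = 27P_b and P_b = 464.
So P_s = 383 and the quantity traded is Q = 3657 - 5(464) = 1337.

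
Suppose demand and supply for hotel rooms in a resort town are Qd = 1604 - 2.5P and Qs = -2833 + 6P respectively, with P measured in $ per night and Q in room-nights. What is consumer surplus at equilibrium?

Set Qd = Qs: 1604 - 2.5P = -2833 + 6P, so 4437 = 8.5P and P* = 522.
Plugging P* into demand: Q* = 1604 - 2.5(522) = 299.
Demand choke price (Qd = 0): P = 1604/2.5 = 641.6. Consumer surplus = ½ × (641.6 - 522) × 299 = 17880.2.

Consumer surplus = 17880.2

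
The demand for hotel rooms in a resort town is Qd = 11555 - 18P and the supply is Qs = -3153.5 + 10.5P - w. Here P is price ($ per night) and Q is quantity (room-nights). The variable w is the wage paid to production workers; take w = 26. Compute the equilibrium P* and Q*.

With w = 26, supply is Qs = -3179.5 + 10.5P.
Equating demand and supply, 11555 - 18P = -3179.5 + 10.5P gives 28.5P = 14734.5, so P* = 517.
Plugging P* into demand: Q* = 11555 - 18(517) = 2249.

P* = 517, Q* = 2249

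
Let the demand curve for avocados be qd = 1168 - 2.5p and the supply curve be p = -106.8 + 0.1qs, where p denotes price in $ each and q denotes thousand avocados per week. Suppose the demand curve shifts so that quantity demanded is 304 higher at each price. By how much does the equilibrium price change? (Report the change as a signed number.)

Δp = 24.32

Solving each curve for q: qs = 1068 + 10p.
Set qd = qs: 1168 - 2.5p = 1068 + 10p, so 100 = 12.5p and p* = 8.
Then q* = 1168 - 2.5(8) = 1148.
After the shift, demand is qd = 1472 - 2.5p.
The new intersection has 404 = 12.5p, i.e. p = 32.32, q = 1391.2.
Δp = 32.32 - 8 = 24.32.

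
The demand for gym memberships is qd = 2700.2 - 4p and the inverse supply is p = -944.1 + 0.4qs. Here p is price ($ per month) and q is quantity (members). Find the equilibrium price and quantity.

p* = 52.3, q* = 2491

Inverting to quantity form: qs = 2360.25 + 2.5p.
The market clears where 2700.2 - 4p = 2360.25 + 2.5p. Rearranging, 6.5p = 339.95, hence p* = 52.3.
Then q* = 2700.2 - 4(52.3) = 2491.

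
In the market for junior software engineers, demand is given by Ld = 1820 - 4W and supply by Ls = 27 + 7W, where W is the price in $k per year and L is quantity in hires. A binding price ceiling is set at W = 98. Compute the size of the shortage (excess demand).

Shortage = 715

Evaluating both curves at the ceiling price 98 gives Ld = 1428, Ls = 713.
Shortage = Ld - Ls = 1428 - 713 = 715.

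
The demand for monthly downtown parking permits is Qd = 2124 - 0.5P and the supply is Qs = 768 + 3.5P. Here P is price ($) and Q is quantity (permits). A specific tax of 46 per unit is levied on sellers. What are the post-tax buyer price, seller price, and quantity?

The tax drives a wedge P_b - P_s = 46. Substituting P_s = P_b - 46 into supply: Qs = 607 + 3.5P_b.
Set Qd = Qs: 2124 - 0.5P_b = 607 + 3.5P_b, so 1517 = 4P_b and P_b = 379.25.
Then P_s = 379.25 - 46 = 333.25 and Q = 2124 - 0.5(379.25) = 1934.375.

P_b = 379.25, P_s = 333.25, Q = 1934.375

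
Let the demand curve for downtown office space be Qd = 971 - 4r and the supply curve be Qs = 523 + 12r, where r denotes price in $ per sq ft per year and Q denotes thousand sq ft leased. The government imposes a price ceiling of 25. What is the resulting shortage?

Shortage = 48

With r fixed at 25, quantity demanded is 871 and quantity supplied is 823.
Shortage = Qd - Qs = 871 - 823 = 48.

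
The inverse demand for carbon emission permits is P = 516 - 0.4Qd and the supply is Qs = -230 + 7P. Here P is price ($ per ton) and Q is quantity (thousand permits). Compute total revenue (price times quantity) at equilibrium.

Total revenue = 142400

In direct form, Qd = 1290 - 2.5P.
Set Qd = Qs: 1290 - 2.5P = -230 + 7P, so 1520 = 9.5P and P* = 160.
From the demand curve, Q* = 1290 - 2.5(160) = 890.
Total revenue = P* × Q* = 160 × 890 = 142400.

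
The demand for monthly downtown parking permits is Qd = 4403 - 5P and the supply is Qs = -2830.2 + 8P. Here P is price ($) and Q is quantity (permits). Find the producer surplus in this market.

Producer surplus = 164227.5625

At equilibrium Qd = Qs, so 4403 - 5P = -2830.2 + 8P; collecting terms, 7233.2 = 13P and P* = 556.4.
Then Q* = 4403 - 5(556.4) = 1621.
Supply choke price (Qs = 0): P = 353.775. Producer surplus = ½ × (556.4 - 353.775) × 1621 = 164227.5625.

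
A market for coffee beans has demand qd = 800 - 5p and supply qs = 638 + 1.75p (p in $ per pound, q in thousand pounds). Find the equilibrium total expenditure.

Total expenditure = 16320

At equilibrium qd = qs, so 800 - 5p = 638 + 1.75p; collecting terms, 162 = 6.75p and p* = 24.
Then q* = 800 - 5(24) = 680.
Total expenditure = p* × q* = 24 × 680 = 16320.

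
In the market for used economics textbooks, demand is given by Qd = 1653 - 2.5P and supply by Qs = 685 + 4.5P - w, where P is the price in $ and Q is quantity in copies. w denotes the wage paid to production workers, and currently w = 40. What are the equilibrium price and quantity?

P* = 144, Q* = 1293

With w = 40, supply is Qs = 645 + 4.5P.
Equating demand and supply, 1653 - 2.5P = 645 + 4.5P gives 7P = 1008, so P* = 144.
Plugging P* into demand: Q* = 1653 - 2.5(144) = 1293.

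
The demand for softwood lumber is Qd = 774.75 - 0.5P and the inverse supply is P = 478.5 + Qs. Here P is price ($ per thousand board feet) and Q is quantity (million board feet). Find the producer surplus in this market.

Producer surplus = 63724.5

Solving each curve for Q: Qs = -478.5 + P.
Set Qd = Qs: 774.75 - 0.5P = -478.5 + P, so 1253.25 = 1.5P and P* = 835.5.
Substitute back: Q* = 774.75 - 0.5(835.5) = 357.
Supply choke price (Qs = 0): P = 478.5. Producer surplus = ½ × (835.5 - 478.5) × 357 = 63724.5.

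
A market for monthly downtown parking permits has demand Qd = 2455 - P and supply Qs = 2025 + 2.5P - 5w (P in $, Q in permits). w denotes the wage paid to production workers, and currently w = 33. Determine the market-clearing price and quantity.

P* = 170, Q* = 2285

With w = 33, supply is Qs = 1860 + 2.5P.
At equilibrium Qd = Qs, so 2455 - P = 1860 + 2.5P; collecting terms, 595 = 3.5P and P* = 170.
Then Q* = 2455 - 170 = 2285.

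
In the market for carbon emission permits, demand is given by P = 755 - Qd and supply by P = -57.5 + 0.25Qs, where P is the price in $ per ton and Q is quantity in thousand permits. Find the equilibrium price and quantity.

In direct form, Qd = 755 - P and Qs = 230 + 4P.
Set Qd = Qs: 755 - P = 230 + 4P, so 525 = 5P and P* = 105.
Substitute back: Q* = 755 - 105 = 650.

P* = 105, Q* = 650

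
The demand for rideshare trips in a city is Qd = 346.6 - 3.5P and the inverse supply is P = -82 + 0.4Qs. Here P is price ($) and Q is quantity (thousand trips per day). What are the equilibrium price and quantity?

P* = 23.6, Q* = 264

Rewriting in direct form: Qs = 205 + 2.5P.
Equating demand and supply, 346.6 - 3.5P = 205 + 2.5P gives 6P = 141.6, so P* = 23.6.
Then Q* = 346.6 - 3.5(23.6) = 264.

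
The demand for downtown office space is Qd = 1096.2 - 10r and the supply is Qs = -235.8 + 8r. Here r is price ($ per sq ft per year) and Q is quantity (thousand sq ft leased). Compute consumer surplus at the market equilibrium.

At equilibrium Qd = Qs, so 1096.2 - 10r = -235.8 + 8r; collecting terms, 1332 = 18r and r* = 74.
Plugging r* into demand: Q* = 1096.2 - 10(74) = 356.2.
Demand choke price (Qd = 0): r = 1096.2/10 = 109.62. Consumer surplus = ½ × (109.62 - 74) × 356.2 = 6343.922.

Consumer surplus = 6343.922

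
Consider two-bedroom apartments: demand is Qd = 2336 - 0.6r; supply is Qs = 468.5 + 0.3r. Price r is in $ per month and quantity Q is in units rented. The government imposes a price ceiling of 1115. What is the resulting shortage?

Shortage = 864

Evaluating both curves at the ceiling price 1115 gives Qd = 1667, Qs = 803.
Shortage = Qd - Qs = 1667 - 803 = 864.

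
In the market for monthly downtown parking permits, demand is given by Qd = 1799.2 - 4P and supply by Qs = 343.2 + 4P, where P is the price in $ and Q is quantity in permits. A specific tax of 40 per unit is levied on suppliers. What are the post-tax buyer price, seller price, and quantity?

P_b = 202, P_s = 162, Q = 991.2

The tax drives a wedge P_b - P_s = 40. Substituting P_s = P_b - 40 into supply: Qs = 183.2 + 4P_b.
Equate demand and the shifted supply: 1799.2 - 4P_b = 183.2 + 4P_b, giving 8P_b = 1616, so P_b = 202.
Then P_s = 202 - 40 = 162 and Q = 1799.2 - 4(202) = 991.2.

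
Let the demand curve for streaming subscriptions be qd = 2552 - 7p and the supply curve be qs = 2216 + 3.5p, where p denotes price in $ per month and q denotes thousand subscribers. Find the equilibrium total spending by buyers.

Total spending by buyers = 74496

The market clears where 2552 - 7p = 2216 + 3.5p. Rearranging, 10.5p = 336, hence p* = 32.
Then q* = 2552 - 7(32) = 2328.
Total spending by buyers = p* × q* = 32 × 2328 = 74496.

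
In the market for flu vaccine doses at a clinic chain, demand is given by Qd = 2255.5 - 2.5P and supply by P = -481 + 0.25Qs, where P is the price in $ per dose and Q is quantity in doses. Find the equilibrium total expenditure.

Rewriting in direct form: Qs = 1924 + 4P.
Equating demand and supply, 2255.5 - 2.5P = 1924 + 4P gives 6.5P = 331.5, so P* = 51.
Substitute back: Q* = 2255.5 - 2.5(51) = 2128.
Total expenditure = P* × Q* = 51 × 2128 = 108528.

Total expenditure = 108528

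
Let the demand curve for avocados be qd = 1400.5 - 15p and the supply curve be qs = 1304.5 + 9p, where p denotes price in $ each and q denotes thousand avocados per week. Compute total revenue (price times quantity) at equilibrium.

The market clears where 1400.5 - 15p = 1304.5 + 9p. Rearranging, 24p = 96, hence p* = 4.
Substitute back: q* = 1400.5 - 15(4) = 1340.5.
Total revenue = p* × q* = 4 × 1340.5 = 5362.

Total revenue = 5362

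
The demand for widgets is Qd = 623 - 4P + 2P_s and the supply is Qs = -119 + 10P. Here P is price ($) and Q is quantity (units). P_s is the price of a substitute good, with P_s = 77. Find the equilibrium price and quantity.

With P_s = 77, demand is Qd = 777 - 4P.
Set Qd = Qs: 777 - 4P = -119 + 10P, so 896 = 14P and P* = 64.
From the demand curve, Q* = 777 - 4(64) = 521.

P* = 64, Q* = 521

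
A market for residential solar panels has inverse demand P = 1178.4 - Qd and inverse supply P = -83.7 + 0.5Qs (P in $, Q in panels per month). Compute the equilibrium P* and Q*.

P* = 337, Q* = 841.4

Solving each curve for Q: Qd = 1178.4 - P and Qs = 167.4 + 2P.
Set Qd = Qs: 1178.4 - P = 167.4 + 2P, so 1011 = 3P and P* = 337.
Substitute back: Q* = 1178.4 - 337 = 841.4.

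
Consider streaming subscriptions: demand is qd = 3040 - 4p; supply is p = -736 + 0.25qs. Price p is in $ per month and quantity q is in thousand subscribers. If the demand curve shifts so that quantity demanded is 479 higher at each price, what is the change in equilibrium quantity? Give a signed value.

Δq = 239.5

Inverting to quantity form: qs = 2944 + 4p.
The market clears where 3040 - 4p = 2944 + 4p. Rearranging, 8p = 96, hence p* = 12.
Plugging p* into demand: q* = 3040 - 4(12) = 2992.
After the shift, demand is qd = 3519 - 4p.
Re-solving, 8p = 575 gives p = 71.875 and q = 3231.5.
Δq = 3231.5 - 2992 = 239.5.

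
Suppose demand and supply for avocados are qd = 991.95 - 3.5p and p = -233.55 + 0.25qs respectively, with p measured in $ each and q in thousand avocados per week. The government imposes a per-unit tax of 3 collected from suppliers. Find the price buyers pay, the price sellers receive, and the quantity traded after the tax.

Solving each curve for q: qs = 934.2 + 4p.
The tax drives a wedge p_b - p_s = 3. Substituting p_s = p_b - 3 into supply: qs = 922.2 + 4p_b.
Equate demand and the shifted supply: 991.95 - 3.5p_b = 922.2 + 4p_b, giving 7.5p_b = 69.75, so p_b = 9.3.
So p_s = 6.3 and the quantity traded is q = 991.95 - 3.5(9.3) = 959.4.

p_b = 9.3, p_s = 6.3, q = 959.4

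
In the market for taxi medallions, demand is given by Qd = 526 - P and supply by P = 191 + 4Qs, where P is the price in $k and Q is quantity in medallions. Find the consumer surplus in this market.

Solving each curve for Q: Qs = -47.75 + 0.25P.
The market clears where 526 - P = -47.75 + 0.25P. Rearranging, 1.25P = 573.75, hence P* = 459.
From the demand curve, Q* = 526 - 459 = 67.
Demand choke price (Qd = 0): P = 526. Consumer surplus = ½ × (526 - 459) × 67 = 2244.5.

Consumer surplus = 2244.5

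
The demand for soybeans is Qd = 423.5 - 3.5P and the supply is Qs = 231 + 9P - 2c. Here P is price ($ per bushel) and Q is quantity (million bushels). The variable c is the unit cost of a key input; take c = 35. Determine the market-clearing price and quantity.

P* = 21, Q* = 350

With c = 35, supply is Qs = 161 + 9P.
The market clears where 423.5 - 3.5P = 161 + 9P. Rearranging, 12.5P = 262.5, hence P* = 21.
Then Q* = 423.5 - 3.5(21) = 350.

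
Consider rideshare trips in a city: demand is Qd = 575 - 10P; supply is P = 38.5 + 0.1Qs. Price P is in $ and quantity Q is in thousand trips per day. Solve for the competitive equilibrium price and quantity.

Solving each curve for Q: Qs = -385 + 10P.
The market clears where 575 - 10P = -385 + 10P. Rearranging, 20P = 960, hence P* = 48.
From the demand curve, Q* = 575 - 10(48) = 95.

P* = 48, Q* = 95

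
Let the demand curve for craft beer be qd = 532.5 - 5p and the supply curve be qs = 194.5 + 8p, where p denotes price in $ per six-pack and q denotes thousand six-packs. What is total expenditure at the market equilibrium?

At equilibrium qd = qs, so 532.5 - 5p = 194.5 + 8p; collecting terms, 338 = 13p and p* = 26.
Then q* = 532.5 - 5(26) = 402.5.
Total expenditure = p* × q* = 26 × 402.5 = 10465.

Total expenditure = 10465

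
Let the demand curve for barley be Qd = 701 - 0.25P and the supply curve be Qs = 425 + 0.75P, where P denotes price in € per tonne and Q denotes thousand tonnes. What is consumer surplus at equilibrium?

The market clears where 701 - 0.25P = 425 + 0.75P. Rearranging, P = 276, hence P* = 276.
Plugging P* into demand: Q* = 701 - 0.25(276) = 632.
Demand choke price (Qd = 0): P = 701/0.25 = 2804. Consumer surplus = ½ × (2804 - 276) × 632 = 798848.

Consumer surplus = 798848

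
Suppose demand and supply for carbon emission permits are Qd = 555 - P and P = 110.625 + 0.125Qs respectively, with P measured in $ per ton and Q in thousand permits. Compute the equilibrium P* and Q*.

P* = 160, Q* = 395

Solving each curve for Q: Qs = -885 + 8P.
The market clears where 555 - P = -885 + 8P. Rearranging, 9P = 1440, hence P* = 160.
Substitute back: Q* = 555 - 160 = 395.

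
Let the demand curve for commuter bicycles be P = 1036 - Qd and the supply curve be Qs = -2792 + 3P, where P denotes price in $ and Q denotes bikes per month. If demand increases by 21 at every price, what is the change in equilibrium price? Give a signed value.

Rewriting in direct form: Qd = 1036 - P.
Equating demand and supply, 1036 - P = -2792 + 3P gives 4P = 3828, so P* = 957.
From the demand curve, Q* = 1036 - 957 = 79.
After the shift, demand is Qd = 1057 - P.
New equilibrium: 3849 = 4P, so P = 962.25 and Q = 94.75.
ΔP = 962.25 - 957 = 5.25.

ΔP = 5.25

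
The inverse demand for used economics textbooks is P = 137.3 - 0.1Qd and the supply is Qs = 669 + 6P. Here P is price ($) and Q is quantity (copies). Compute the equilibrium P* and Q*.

P* = 44, Q* = 933

In direct form, Qd = 1373 - 10P.
Equating demand and supply, 1373 - 10P = 669 + 6P gives 16P = 704, so P* = 44.
Substitute back: Q* = 1373 - 10(44) = 933.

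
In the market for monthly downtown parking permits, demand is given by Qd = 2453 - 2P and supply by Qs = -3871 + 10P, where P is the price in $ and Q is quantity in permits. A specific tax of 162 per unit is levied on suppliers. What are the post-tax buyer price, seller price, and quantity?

P_b = 662, P_s = 500, Q = 1129

The tax drives a wedge P_b - P_s = 162. Substituting P_s = P_b - 162 into supply: Qs = -5491 + 10P_b.
Market clearing requires 2453 - 2P_b = -5491 + 10P_b; hence 7944 = 12P_b and P_b = 662.
So P_s = 500 and the quantity traded is Q = 2453 - 2(662) = 1129.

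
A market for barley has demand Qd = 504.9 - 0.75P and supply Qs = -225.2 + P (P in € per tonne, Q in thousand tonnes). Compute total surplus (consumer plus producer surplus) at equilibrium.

Set Qd = Qs: 504.9 - 0.75P = -225.2 + P, so 730.1 = 1.75P and P* = 417.2.
From the demand curve, Q* = 504.9 - 0.75(417.2) = 192.
Demand choke price = 673.2; supply choke price = 225.2. CS = ½(673.2 - 417.2)(192) = 24576; PS = ½(417.2 - 225.2)(192) = 18432. Total surplus = 43008.

Total surplus = 43008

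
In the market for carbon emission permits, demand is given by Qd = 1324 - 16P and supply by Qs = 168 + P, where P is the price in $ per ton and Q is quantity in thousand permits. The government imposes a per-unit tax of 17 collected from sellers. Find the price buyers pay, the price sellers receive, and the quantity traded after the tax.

P_b = 69, P_s = 52, Q = 220

The tax drives a wedge P_b - P_s = 17. Substituting P_s = P_b - 17 into supply: Qs = 151 + P_b.
Market clearing requires 1324 - 16P_b = 151 + P_b; hence 1173 = 17P_b and P_b = 69.
Then P_s = 69 - 17 = 52 and Q = 1324 - 16(69) = 220.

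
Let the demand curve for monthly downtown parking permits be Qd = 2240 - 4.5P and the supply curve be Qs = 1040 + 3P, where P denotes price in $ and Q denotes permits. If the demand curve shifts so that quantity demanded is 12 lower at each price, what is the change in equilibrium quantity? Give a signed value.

Equating demand and supply, 2240 - 4.5P = 1040 + 3P gives 7.5P = 1200, so P* = 160.
Then Q* = 2240 - 4.5(160) = 1520.
After the shift, demand is Qd = 2228 - 4.5P.
New equilibrium: 1188 = 7.5P, so P = 158.4 and Q = 1515.2.
ΔQ = 1515.2 - 1520 = -4.8.

ΔQ = -4.8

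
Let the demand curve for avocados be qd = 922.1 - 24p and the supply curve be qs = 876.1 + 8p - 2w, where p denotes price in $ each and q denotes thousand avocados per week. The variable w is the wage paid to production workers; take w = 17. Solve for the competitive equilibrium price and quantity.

With w = 17, supply is qs = 842.1 + 8p.
The market clears where 922.1 - 24p = 842.1 + 8p. Rearranging, 32p = 80, hence p* = 2.5.
Substitute back: q* = 922.1 - 24(2.5) = 862.1.

p* = 2.5, q* = 862.1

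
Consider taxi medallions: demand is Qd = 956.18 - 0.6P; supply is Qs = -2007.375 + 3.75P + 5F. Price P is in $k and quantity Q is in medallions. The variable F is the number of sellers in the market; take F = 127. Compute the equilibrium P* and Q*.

With F = 127, supply is Qs = -1372.375 + 3.75P.
Set Qd = Qs: 956.18 - 0.6P = -1372.375 + 3.75P, so 2328.555 = 4.35P and P* = 535.3.
Substitute back: Q* = 956.18 - 0.6(535.3) = 635.

P* = 535.3, Q* = 635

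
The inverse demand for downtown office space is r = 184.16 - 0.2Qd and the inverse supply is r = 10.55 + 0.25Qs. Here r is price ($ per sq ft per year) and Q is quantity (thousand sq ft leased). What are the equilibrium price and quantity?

Solving each curve for Q: Qd = 920.8 - 5r and Qs = -42.2 + 4r.
At equilibrium Qd = Qs, so 920.8 - 5r = -42.2 + 4r; collecting terms, 963 = 9r and r* = 107.
From the demand curve, Q* = 920.8 - 5(107) = 385.8.

r* = 107, Q* = 385.8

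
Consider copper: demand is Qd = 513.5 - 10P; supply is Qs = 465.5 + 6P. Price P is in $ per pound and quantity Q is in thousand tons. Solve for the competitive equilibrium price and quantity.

P* = 3, Q* = 483.5

At equilibrium Qd = Qs, so 513.5 - 10P = 465.5 + 6P; collecting terms, 48 = 16P and P* = 3.
Substitute back: Q* = 513.5 - 10(3) = 483.5.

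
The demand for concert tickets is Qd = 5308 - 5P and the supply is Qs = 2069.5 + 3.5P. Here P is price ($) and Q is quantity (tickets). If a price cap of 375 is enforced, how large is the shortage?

Shortage = 51

At P = 375: Qd = 3433 and Qs = 3382.
Shortage = Qd - Qs = 3433 - 3382 = 51.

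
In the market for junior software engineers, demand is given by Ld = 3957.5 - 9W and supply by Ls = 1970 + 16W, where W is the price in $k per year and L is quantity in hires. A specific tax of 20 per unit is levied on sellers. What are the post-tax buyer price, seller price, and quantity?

With a tax of 20 on sellers, they supply based on the net price W_s = W_b - 20, so Ls = 1650 + 16W_b.
Market clearing requires 3957.5 - 9W_b = 1650 + 16W_b; hence 2307.5 = 25W_b and W_b = 92.3.
So W_s = 72.3 and the quantity traded is L = 3957.5 - 9(92.3) = 3126.8.

W_b = 92.3, W_s = 72.3, L = 3126.8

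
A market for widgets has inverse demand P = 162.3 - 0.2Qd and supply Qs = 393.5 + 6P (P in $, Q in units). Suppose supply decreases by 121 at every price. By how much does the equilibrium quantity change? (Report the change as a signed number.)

Solving each curve for Q: Qd = 811.5 - 5P.
Set Qd = Qs: 811.5 - 5P = 393.5 + 6P, so 418 = 11P and P* = 38.
From the demand curve, Q* = 811.5 - 5(38) = 621.5.
After the shift, supply is Qs = 272.5 + 6P.
Re-solving, 11P = 539 gives P = 49 and Q = 566.5.
ΔQ = 566.5 - 621.5 = -55.

ΔQ = -55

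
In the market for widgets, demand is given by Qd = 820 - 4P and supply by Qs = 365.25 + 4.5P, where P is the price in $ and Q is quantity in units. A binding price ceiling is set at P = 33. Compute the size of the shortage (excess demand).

Shortage = 174.25

With P fixed at 33, quantity demanded is 688 and quantity supplied is 513.75.
Shortage = Qd - Qs = 688 - 513.75 = 174.25.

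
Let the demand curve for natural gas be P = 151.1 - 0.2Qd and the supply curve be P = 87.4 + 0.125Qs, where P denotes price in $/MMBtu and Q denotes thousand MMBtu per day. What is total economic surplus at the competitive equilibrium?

Inverting to quantity form: Qd = 755.5 - 5P and Qs = -699.2 + 8P.
At equilibrium Qd = Qs, so 755.5 - 5P = -699.2 + 8P; collecting terms, 1454.7 = 13P and P* = 111.9.
Then Q* = 755.5 - 5(111.9) = 196.
Demand choke price = 151.1; supply choke price = 87.4. CS = ½(151.1 - 111.9)(196) = 3841.6; PS = ½(111.9 - 87.4)(196) = 2401. Total surplus = 6242.6.

Total surplus = 6242.6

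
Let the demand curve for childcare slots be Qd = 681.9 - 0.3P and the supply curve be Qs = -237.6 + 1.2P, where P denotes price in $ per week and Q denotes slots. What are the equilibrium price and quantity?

P* = 613, Q* = 498

At equilibrium Qd = Qs, so 681.9 - 0.3P = -237.6 + 1.2P; collecting terms, 919.5 = 1.5P and P* = 613.
Then Q* = 681.9 - 0.3(613) = 498.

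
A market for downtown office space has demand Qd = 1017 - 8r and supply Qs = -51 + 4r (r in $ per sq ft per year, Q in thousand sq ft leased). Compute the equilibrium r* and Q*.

At equilibrium Qd = Qs, so 1017 - 8r = -51 + 4r; collecting terms, 1068 = 12r and r* = 89.
From the demand curve, Q* = 1017 - 8(89) = 305.

r* = 89, Q* = 305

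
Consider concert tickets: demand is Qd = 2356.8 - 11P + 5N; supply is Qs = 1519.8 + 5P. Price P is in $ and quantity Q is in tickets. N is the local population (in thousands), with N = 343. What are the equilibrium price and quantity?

With N = 343, demand is Qd = 4071.8 - 11P.
Equating demand and supply, 4071.8 - 11P = 1519.8 + 5P gives 16P = 2552, so P* = 159.5.
From the demand curve, Q* = 4071.8 - 11(159.5) = 2317.3.

P* = 159.5, Q* = 2317.3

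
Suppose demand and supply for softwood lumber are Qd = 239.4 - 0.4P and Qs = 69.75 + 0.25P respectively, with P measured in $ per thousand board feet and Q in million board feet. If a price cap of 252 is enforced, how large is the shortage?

Shortage = 5.85

With P fixed at 252, quantity demanded is 138.6 and quantity supplied is 132.75.
Shortage = Qd - Qs = 138.6 - 132.75 = 5.85.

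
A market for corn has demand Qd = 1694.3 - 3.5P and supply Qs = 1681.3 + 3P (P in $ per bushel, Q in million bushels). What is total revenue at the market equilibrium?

Set Qd = Qs: 1694.3 - 3.5P = 1681.3 + 3P, so 13 = 6.5P and P* = 2.
Plugging P* into demand: Q* = 1694.3 - 3.5(2) = 1687.3.
Total revenue = P* × Q* = 2 × 1687.3 = 3374.6.

Total revenue = 3374.6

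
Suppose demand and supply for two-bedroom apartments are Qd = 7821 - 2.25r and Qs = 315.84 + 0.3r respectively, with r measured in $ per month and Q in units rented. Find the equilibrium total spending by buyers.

Total spending by buyers = 3528308.16

The market clears where 7821 - 2.25r = 315.84 + 0.3r. Rearranging, 2.55r = 7505.16, hence r* = 2943.2.
From the demand curve, Q* = 7821 - 2.25(2943.2) = 1198.8.
Total spending by buyers = r* × Q* = 2943.2 × 1198.8 = 3528308.16.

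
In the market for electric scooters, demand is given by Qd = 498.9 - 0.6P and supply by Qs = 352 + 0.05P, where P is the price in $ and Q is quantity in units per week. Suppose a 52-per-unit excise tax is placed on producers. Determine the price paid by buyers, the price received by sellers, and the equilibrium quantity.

P_b = 230, P_s = 178, Q = 360.9

With a tax of 52 on producers, they supply based on the net price P_s = P_b - 52, so Qs = 349.4 + 0.05P_b.
Set Qd = Qs: 498.9 - 0.6P_b = 349.4 + 0.05P_b, so 149.5 = 0.65P_b and P_b = 230.
So P_s = 178 and the quantity traded is Q = 498.9 - 0.6(230) = 360.9.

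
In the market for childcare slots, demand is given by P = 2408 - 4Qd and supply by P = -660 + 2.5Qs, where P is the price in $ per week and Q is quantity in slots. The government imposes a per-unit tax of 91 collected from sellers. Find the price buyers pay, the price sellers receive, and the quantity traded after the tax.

P_b = 576, P_s = 485, Q = 458

Rewriting in direct form: Qd = 602 - 0.25P and Qs = 264 + 0.4P.
The tax drives a wedge P_b - P_s = 91. Substituting P_s = P_b - 91 into supply: Qs = 227.6 + 0.4P_b.
Market clearing requires 602 - 0.25P_b = 227.6 + 0.4P_b; hence 374.4 = 0.65P_b and P_b = 576.
Then P_s = 576 - 91 = 485 and Q = 602 - 0.25(576) = 458.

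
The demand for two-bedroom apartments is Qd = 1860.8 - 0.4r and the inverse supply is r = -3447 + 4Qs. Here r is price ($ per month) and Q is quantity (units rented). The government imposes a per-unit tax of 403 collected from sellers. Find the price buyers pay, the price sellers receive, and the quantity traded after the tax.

r_b = 1692, r_s = 1289, Q = 1184

Rewriting in direct form: Qs = 861.75 + 0.25r.
Sellers keep r_s = r_b - 403 per unit, so supply in terms of the buyer price is Qs = 761 + 0.25r_b.
Market clearing requires 1860.8 - 0.4r_b = 761 + 0.25r_b; hence 1099.8 = 0.65r_b and r_b = 1692.
Then r_s = 1692 - 403 = 1289 and Q = 1860.8 - 0.4(1692) = 1184.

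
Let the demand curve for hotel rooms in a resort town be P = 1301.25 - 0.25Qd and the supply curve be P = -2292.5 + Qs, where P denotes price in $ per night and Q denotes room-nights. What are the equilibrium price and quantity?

P* = 582.5, Q* = 2875

Rewriting in direct form: Qd = 5205 - 4P and Qs = 2292.5 + P.
Set Qd = Qs: 5205 - 4P = 2292.5 + P, so 2912.5 = 5P and P* = 582.5.
Plugging P* into demand: Q* = 5205 - 4(582.5) = 2875.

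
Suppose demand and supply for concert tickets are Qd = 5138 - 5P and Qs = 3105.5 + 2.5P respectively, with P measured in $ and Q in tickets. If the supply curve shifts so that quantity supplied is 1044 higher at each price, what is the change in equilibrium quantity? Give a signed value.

ΔQ = 696

Set Qd = Qs: 5138 - 5P = 3105.5 + 2.5P, so 2032.5 = 7.5P and P* = 271.
Then Q* = 5138 - 5(271) = 3783.
After the shift, supply is Qs = 4149.5 + 2.5P.
Re-solving, 7.5P = 988.5 gives P = 131.8 and Q = 4479.
ΔQ = 4479 - 3783 = 696.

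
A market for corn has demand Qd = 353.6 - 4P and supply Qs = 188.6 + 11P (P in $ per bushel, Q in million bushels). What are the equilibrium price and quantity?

Set Qd = Qs: 353.6 - 4P = 188.6 + 11P, so 165 = 15P and P* = 11.
From the demand curve, Q* = 353.6 - 4(11) = 309.6.

P* = 11, Q* = 309.6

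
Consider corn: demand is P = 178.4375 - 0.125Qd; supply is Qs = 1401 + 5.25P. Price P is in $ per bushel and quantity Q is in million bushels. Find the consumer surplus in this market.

Solving each curve for Q: Qd = 1427.5 - 8P.
Equating demand and supply, 1427.5 - 8P = 1401 + 5.25P gives 13.25P = 26.5, so P* = 2.
Plugging P* into demand: Q* = 1427.5 - 8(2) = 1411.5.
Demand choke price (Qd = 0): P = 1427.5/8 = 178.4375. Consumer surplus = ½ × (178.4375 - 2) × 1411.5 = 124520.765625.

Consumer surplus = 124520.765625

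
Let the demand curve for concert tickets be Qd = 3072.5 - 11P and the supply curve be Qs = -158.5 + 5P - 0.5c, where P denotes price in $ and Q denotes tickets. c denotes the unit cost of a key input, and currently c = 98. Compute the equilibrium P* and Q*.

With c = 98, supply is Qs = -207.5 + 5P.
Set Qd = Qs: 3072.5 - 11P = -207.5 + 5P, so 3280 = 16P and P* = 205.
Substitute back: Q* = 3072.5 - 11(205) = 817.5.

P* = 205, Q* = 817.5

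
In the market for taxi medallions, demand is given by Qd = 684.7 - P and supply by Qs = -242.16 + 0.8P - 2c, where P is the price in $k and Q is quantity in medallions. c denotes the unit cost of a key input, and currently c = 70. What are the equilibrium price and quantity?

P* = 592.7, Q* = 92

With c = 70, supply is Qs = -382.16 + 0.8P.
Set Qd = Qs: 684.7 - P = -382.16 + 0.8P, so 1066.86 = 1.8P and P* = 592.7.
From the demand curve, Q* = 684.7 - 592.7 = 92.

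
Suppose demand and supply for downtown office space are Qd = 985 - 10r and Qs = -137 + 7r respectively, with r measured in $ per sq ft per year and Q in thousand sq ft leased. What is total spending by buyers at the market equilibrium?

The market clears where 985 - 10r = -137 + 7r. Rearranging, 17r = 1122, hence r* = 66.
Then Q* = 985 - 10(66) = 325.
Total spending by buyers = r* × Q* = 66 × 325 = 21450.

Total spending by buyers = 21450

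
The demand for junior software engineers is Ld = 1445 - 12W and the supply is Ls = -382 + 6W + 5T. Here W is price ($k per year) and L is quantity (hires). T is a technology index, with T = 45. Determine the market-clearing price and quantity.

With T = 45, supply is Ls = -157 + 6W.
Equating demand and supply, 1445 - 12W = -157 + 6W gives 18W = 1602, so W* = 89.
From the demand curve, L* = 1445 - 12(89) = 377.

W* = 89, L* = 377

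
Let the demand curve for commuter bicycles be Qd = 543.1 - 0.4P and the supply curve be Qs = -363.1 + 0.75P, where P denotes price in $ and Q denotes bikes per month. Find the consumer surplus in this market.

Equating demand and supply, 543.1 - 0.4P = -363.1 + 0.75P gives 1.15P = 906.2, so P* = 788.
Then Q* = 543.1 - 0.4(788) = 227.9.
Demand choke price (Qd = 0): P = 543.1/0.4 = 1357.75. Consumer surplus = ½ × (1357.75 - 788) × 227.9 = 64923.0125.

Consumer surplus = 64923.0125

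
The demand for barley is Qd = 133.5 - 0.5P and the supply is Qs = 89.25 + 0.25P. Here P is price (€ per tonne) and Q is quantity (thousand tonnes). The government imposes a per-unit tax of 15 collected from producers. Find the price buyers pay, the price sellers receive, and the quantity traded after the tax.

P_b = 64, P_s = 49, Q = 101.5

The tax drives a wedge P_b - P_s = 15. Substituting P_s = P_b - 15 into supply: Qs = 85.5 + 0.25P_b.
Equate demand and the shifted supply: 133.5 - 0.5P_b = 85.5 + 0.25P_b, giving 0.75P_b = 48, so P_b = 64.
Then P_s = 64 - 15 = 49 and Q = 133.5 - 0.5(64) = 101.5.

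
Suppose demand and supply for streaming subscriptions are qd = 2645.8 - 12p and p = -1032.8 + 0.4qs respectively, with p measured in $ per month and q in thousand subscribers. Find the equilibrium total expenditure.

Total expenditure = 11409.2

Inverting to quantity form: qs = 2582 + 2.5p.
At equilibrium qd = qs, so 2645.8 - 12p = 2582 + 2.5p; collecting terms, 63.8 = 14.5p and p* = 4.4.
Substitute back: q* = 2645.8 - 12(4.4) = 2593.
Total expenditure = p* × q* = 4.4 × 2593 = 11409.2.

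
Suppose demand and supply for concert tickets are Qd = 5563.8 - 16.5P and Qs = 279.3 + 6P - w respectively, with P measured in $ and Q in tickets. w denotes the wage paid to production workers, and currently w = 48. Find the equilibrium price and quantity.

P* = 237, Q* = 1653.3

With w = 48, supply is Qs = 231.3 + 6P.
Set Qd = Qs: 5563.8 - 16.5P = 231.3 + 6P, so 5332.5 = 22.5P and P* = 237.
Substitute back: Q* = 5563.8 - 16.5(237) = 1653.3.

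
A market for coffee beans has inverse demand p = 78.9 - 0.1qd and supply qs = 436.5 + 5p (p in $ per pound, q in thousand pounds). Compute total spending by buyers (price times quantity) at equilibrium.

In direct form, qd = 789 - 10p.
At equilibrium qd = qs, so 789 - 10p = 436.5 + 5p; collecting terms, 352.5 = 15p and p* = 23.5.
From the demand curve, q* = 789 - 10(23.5) = 554.
Total spending by buyers = p* × q* = 23.5 × 554 = 13019.

Total spending by buyers = 13019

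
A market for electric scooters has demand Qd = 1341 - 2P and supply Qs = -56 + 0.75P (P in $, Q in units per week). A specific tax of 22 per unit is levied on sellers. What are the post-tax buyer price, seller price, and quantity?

P_b = 514, P_s = 492, Q = 313

With a tax of 22 on sellers, they supply based on the net price P_s = P_b - 22, so Qs = -72.5 + 0.75P_b.
Market clearing requires 1341 - 2P_b = -72.5 + 0.75P_b; hence 1413.5 = 2.75P_b and P_b = 514.
Then P_s = 514 - 22 = 492 and Q = 1341 - 2(514) = 313.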